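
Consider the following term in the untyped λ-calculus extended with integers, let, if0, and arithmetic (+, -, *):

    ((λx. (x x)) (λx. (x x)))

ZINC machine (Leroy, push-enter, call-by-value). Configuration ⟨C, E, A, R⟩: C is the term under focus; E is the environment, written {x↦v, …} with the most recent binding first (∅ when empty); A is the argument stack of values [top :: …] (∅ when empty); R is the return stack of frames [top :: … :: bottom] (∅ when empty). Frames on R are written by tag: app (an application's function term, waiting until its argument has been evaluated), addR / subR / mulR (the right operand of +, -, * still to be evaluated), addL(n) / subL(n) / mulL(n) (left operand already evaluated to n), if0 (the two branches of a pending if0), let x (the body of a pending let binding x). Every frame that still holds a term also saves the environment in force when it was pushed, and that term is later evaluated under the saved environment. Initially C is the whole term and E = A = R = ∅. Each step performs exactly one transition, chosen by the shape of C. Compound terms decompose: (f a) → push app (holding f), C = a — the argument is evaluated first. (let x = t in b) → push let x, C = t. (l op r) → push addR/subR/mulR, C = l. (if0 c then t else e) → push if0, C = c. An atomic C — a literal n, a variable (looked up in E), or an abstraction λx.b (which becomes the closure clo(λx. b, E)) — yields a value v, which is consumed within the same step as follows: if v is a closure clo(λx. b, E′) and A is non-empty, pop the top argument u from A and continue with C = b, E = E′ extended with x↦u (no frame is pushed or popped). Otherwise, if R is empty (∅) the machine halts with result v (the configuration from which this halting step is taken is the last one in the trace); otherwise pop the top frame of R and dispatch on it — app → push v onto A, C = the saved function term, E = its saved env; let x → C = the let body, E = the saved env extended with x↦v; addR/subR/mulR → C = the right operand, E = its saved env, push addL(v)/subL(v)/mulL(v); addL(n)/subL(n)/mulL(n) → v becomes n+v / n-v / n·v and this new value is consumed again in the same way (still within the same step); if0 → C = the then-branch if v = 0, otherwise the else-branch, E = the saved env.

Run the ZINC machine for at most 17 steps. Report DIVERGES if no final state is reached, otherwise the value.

Answer: DIVERGES (no final state within 17 steps)

Derivation:
[0] [C=((λx. (x x)) (λx. (x x))) | E=∅ | A=∅ | R=∅]
[1] [C=(λx. (x x)) | E=∅ | A=∅ | R=[app]]
[2] [C=(λx. (x x)) | E=∅ | A=[clo(λx. (x x), ∅)] | R=∅]
[3] [C=(x x) | E={x↦clo(λx. (x x), ∅)} | A=∅ | R=∅]
[4] [C=x | E={x↦clo(λx. (x x), ∅)} | A=∅ | R=[app]]
[5] [C=x | E={x↦clo(λx. (x x), ∅)} | A=[clo(λx. (x x), ∅)] | R=∅]
… configuration repeats with period 3 (steps 3–5 recur indefinitely) …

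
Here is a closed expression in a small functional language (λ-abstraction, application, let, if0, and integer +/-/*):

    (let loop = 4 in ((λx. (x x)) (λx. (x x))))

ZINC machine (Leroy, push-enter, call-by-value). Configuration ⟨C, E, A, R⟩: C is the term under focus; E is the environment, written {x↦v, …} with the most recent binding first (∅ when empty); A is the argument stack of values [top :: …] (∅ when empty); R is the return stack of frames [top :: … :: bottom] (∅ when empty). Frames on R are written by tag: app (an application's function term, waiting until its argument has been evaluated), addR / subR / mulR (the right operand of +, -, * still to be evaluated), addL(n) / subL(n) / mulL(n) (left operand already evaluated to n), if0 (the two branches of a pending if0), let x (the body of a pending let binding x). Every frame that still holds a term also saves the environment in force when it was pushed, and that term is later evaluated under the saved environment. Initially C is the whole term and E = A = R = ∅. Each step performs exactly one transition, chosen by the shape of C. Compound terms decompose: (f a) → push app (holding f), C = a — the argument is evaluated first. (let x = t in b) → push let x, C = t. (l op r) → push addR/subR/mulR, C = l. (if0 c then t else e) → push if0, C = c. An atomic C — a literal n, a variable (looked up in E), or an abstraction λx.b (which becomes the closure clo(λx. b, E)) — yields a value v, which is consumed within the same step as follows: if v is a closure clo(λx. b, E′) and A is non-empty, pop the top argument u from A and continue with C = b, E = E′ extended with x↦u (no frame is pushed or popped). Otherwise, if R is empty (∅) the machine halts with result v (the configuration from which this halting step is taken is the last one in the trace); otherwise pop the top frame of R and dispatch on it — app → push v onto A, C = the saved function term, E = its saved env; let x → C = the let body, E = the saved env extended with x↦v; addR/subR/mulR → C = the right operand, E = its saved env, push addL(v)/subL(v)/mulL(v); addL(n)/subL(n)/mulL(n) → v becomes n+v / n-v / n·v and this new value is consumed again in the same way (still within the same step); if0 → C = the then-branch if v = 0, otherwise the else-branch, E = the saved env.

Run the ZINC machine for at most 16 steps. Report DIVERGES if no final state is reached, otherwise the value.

Answer: DIVERGES (no final state within 16 steps)

Machine steps:
[0] <C=(let loop = 4 in ((λx. (x x)) (λx. (x x)))), E=∅, A=∅, R=∅>
[1] <C=4, E=∅, A=∅, R=[let loop]>
[2] <C=((λx. (x x)) (λx. (x x))), E={loop↦4}, A=∅, R=∅>
[3] <C=(λx. (x x)), E={loop↦4}, A=∅, R=[app]>
[4] <C=(λx. (x x)), E={loop↦4}, A=[clo(λx. (x x), {loop↦4})], R=∅>
[5] <C=(x x), E={x↦clo(λx. (x x), {loop↦4}), loop↦4}, A=∅, R=∅>
[6] <C=x, E={x↦clo(λx. (x x), {loop↦4}), loop↦4}, A=∅, R=[app]>
[7] <C=x, E={x↦clo(λx. (x x), {loop↦4}), loop↦4}, A=[clo(λx. (x x), {loop↦4})], R=∅>
… configuration repeats with period 3 (steps 5–7 recur indefinitely) …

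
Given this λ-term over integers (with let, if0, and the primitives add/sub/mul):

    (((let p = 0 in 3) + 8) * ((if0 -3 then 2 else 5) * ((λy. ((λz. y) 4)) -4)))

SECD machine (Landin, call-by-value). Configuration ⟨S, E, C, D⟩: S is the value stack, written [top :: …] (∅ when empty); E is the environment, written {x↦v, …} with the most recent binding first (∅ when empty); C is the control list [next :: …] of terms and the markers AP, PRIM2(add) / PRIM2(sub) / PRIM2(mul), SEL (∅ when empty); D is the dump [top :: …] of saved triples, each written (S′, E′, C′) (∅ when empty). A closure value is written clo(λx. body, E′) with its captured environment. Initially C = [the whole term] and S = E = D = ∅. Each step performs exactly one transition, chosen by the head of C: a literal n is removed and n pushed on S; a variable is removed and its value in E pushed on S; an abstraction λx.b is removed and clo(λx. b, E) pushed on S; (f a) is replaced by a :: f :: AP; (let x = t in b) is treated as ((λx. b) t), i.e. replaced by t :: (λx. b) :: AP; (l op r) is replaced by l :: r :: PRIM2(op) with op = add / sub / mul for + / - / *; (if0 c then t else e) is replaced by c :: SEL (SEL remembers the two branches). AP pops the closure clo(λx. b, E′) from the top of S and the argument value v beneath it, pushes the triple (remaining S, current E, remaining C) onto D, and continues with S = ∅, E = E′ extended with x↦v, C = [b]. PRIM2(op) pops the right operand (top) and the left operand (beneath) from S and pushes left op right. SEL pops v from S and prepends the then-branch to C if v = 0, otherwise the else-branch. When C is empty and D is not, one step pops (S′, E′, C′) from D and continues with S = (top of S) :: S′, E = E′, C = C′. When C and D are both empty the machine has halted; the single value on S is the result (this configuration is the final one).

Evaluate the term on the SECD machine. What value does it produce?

[0] ⟨S=∅; E=∅; C=[(((let p = 0 in 3) + 8) * ((if0 -3 then 2 else 5) * ((λy. ((λz. y) 4)) -4)))]; D=∅⟩
[1] ⟨S=∅; E=∅; C=[((let p = 0 in 3) + 8) :: ((if0 -3 then 2 else 5) * ((λy. ((λz. y) 4)) -4)) :: PRIM2(mul)]; D=∅⟩
[2] ⟨S=∅; E=∅; C=[(let p = 0 in 3) :: 8 :: PRIM2(add) :: ((if0 -3 then 2 else 5) * ((λy. ((λz. y) 4)) -4)) :: PRIM2(mul)]; D=∅⟩
[3] ⟨S=∅; E=∅; C=[0 :: (λp. 3) :: AP :: 8 :: PRIM2(add) :: ((if0 -3 then 2 else 5) * ((λy. ((λz. y) 4)) -4)) :: PRIM2(mul)]; D=∅⟩
[4] ⟨S=[0]; E=∅; C=[(λp. 3) :: AP :: 8 :: PRIM2(add) :: ((if0 -3 then 2 else 5) * ((λy. ((λz. y) 4)) -4)) :: PRIM2(mul)]; D=∅⟩
[5] ⟨S=[clo(λp. 3, ∅) :: 0]; E=∅; C=[AP :: 8 :: PRIM2(add) :: ((if0 -3 then 2 else 5) * ((λy. ((λz. y) 4)) -4)) :: PRIM2(mul)]; D=∅⟩
[6] ⟨S=∅; E={p↦0}; C=[3]; D=[(∅, ∅, [8 :: PRIM2(add) :: ((if0 -3 then 2 else 5) * ((λy. ((λz. y) 4)) -4)) :: PRIM2(mul)])]⟩
[7] ⟨S=[3]; E={p↦0}; C=∅; D=[(∅, ∅, [8 :: PRIM2(add) :: ((if0 -3 then 2 else 5) * ((λy. ((λz. y) 4)) -4)) :: PRIM2(mul)])]⟩
[8] ⟨S=[3]; E=∅; C=[8 :: PRIM2(add) :: ((if0 -3 then 2 else 5) * ((λy. ((λz. y) 4)) -4)) :: PRIM2(mul)]; D=∅⟩
[9] ⟨S=[8 :: 3]; E=∅; C=[PRIM2(add) :: ((if0 -3 then 2 else 5) * ((λy. ((λz. y) 4)) -4)) :: PRIM2(mul)]; D=∅⟩
[10] ⟨S=[11]; E=∅; C=[((if0 -3 then 2 else 5) * ((λy. ((λz. y) 4)) -4)) :: PRIM2(mul)]; D=∅⟩
[11] ⟨S=[11]; E=∅; C=[(if0 -3 then 2 else 5) :: ((λy. ((λz. y) 4)) -4) :: PRIM2(mul) :: PRIM2(mul)]; D=∅⟩
[12] ⟨S=[11]; E=∅; C=[-3 :: SEL :: ((λy. ((λz. y) 4)) -4) :: PRIM2(mul) :: PRIM2(mul)]; D=∅⟩
[13] ⟨S=[-3 :: 11]; E=∅; C=[SEL :: ((λy. ((λz. y) 4)) -4) :: PRIM2(mul) :: PRIM2(mul)]; D=∅⟩
[14] ⟨S=[11]; E=∅; C=[5 :: ((λy. ((λz. y) 4)) -4) :: PRIM2(mul) :: PRIM2(mul)]; D=∅⟩
[15] ⟨S=[5 :: 11]; E=∅; C=[((λy. ((λz. y) 4)) -4) :: PRIM2(mul) :: PRIM2(mul)]; D=∅⟩
[16] ⟨S=[5 :: 11]; E=∅; C=[-4 :: (λy. ((λz. y) 4)) :: AP :: PRIM2(mul) :: PRIM2(mul)]; D=∅⟩
[17] ⟨S=[-4 :: 5 :: 11]; E=∅; C=[(λy. ((λz. y) 4)) :: AP :: PRIM2(mul) :: PRIM2(mul)]; D=∅⟩
[18] ⟨S=[clo(λy. ((λz. y) 4), ∅) :: -4 :: 5 :: 11]; E=∅; C=[AP :: PRIM2(mul) :: PRIM2(mul)]; D=∅⟩
[19] ⟨S=∅; E={y↦-4}; C=[((λz. y) 4)]; D=[([5 :: 11], ∅, [PRIM2(mul) :: PRIM2(mul)])]⟩
[20] ⟨S=∅; E={y↦-4}; C=[4 :: (λz. y) :: AP]; D=[([5 :: 11], ∅, [PRIM2(mul) :: PRIM2(mul)])]⟩
[21] ⟨S=[4]; E={y↦-4}; C=[(λz. y) :: AP]; D=[([5 :: 11], ∅, [PRIM2(mul) :: PRIM2(mul)])]⟩
[22] ⟨S=[clo(λz. y, {y↦-4}) :: 4]; E={y↦-4}; C=[AP]; D=[([5 :: 11], ∅, [PRIM2(mul) :: PRIM2(mul)])]⟩
[23] ⟨S=∅; E={z↦4, y↦-4}; C=[y]; D=[(∅, {y↦-4}, ∅) :: ([5 :: 11], ∅, [PRIM2(mul) :: PRIM2(mul)])]⟩
[24] ⟨S=[-4]; E={z↦4, y↦-4}; C=∅; D=[(∅, {y↦-4}, ∅) :: ([5 :: 11], ∅, [PRIM2(mul) :: PRIM2(mul)])]⟩
[25] ⟨S=[-4]; E={y↦-4}; C=∅; D=[([5 :: 11], ∅, [PRIM2(mul) :: PRIM2(mul)])]⟩
[26] ⟨S=[-4 :: 5 :: 11]; E=∅; C=[PRIM2(mul) :: PRIM2(mul)]; D=∅⟩
[27] ⟨S=[-20 :: 11]; E=∅; C=[PRIM2(mul)]; D=∅⟩
[28] ⟨S=[-220]; E=∅; C=∅; D=∅⟩
→ final value -220

Answer: -220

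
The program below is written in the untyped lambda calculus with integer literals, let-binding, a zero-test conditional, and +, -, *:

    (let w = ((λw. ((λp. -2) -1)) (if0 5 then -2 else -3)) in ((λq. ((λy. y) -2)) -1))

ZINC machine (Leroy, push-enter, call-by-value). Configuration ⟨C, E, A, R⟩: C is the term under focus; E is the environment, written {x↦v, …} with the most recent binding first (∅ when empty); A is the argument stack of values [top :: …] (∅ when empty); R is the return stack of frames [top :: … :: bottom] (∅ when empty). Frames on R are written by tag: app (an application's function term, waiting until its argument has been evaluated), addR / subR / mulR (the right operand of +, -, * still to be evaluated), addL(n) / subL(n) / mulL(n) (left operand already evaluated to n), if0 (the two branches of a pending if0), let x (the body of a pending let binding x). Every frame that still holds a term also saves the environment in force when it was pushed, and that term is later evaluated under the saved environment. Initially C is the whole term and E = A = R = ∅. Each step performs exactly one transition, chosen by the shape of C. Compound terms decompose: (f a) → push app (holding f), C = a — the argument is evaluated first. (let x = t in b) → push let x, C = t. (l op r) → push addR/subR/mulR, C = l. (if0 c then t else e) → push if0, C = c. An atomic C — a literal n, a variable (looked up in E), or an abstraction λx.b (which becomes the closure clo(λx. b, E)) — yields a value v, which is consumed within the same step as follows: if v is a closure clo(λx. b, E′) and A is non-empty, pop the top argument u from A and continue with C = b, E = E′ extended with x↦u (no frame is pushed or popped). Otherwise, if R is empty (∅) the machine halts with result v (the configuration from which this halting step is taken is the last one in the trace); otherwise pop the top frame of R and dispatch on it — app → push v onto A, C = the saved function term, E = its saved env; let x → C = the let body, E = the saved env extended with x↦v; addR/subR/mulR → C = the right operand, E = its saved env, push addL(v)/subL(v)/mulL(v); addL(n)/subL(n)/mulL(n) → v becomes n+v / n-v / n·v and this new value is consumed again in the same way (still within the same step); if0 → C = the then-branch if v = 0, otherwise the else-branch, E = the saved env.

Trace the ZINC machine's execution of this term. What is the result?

0. [C=(let w = ((λw. ((λp. -2) -1)) (if0 5 then -2 else -3)) in ((λq. ((λy. y) -2)) -1)) | E=∅ | A=∅ | R=∅]
1. [C=((λw. ((λp. -2) -1)) (if0 5 then -2 else -3)) | E=∅ | A=∅ | R=[let w]]
2. [C=(if0 5 then -2 else -3) | E=∅ | A=∅ | R=[app :: let w]]
3. [C=5 | E=∅ | A=∅ | R=[if0 :: app :: let w]]
4. [C=-3 | E=∅ | A=∅ | R=[app :: let w]]
5. [C=(λw. ((λp. -2) -1)) | E=∅ | A=[-3] | R=[let w]]
6. [C=((λp. -2) -1) | E={w↦-3} | A=∅ | R=[let w]]
7. [C=-1 | E={w↦-3} | A=∅ | R=[app :: let w]]
8. [C=(λp. -2) | E={w↦-3} | A=[-1] | R=[let w]]
9. [C=-2 | E={p↦-1, w↦-3} | A=∅ | R=[let w]]
10. [C=((λq. ((λy. y) -2)) -1) | E={w↦-2} | A=∅ | R=∅]
11. [C=-1 | E={w↦-2} | A=∅ | R=[app]]
12. [C=(λq. ((λy. y) -2)) | E={w↦-2} | A=[-1] | R=∅]
13. [C=((λy. y) -2) | E={q↦-1, w↦-2} | A=∅ | R=∅]
14. [C=-2 | E={q↦-1, w↦-2} | A=∅ | R=[app]]
15. [C=(λy. y) | E={q↦-1, w↦-2} | A=[-2] | R=∅]
16. [C=y | E={y↦-2, q↦-1, w↦-2} | A=∅ | R=∅]
→ final value -2

Answer: -2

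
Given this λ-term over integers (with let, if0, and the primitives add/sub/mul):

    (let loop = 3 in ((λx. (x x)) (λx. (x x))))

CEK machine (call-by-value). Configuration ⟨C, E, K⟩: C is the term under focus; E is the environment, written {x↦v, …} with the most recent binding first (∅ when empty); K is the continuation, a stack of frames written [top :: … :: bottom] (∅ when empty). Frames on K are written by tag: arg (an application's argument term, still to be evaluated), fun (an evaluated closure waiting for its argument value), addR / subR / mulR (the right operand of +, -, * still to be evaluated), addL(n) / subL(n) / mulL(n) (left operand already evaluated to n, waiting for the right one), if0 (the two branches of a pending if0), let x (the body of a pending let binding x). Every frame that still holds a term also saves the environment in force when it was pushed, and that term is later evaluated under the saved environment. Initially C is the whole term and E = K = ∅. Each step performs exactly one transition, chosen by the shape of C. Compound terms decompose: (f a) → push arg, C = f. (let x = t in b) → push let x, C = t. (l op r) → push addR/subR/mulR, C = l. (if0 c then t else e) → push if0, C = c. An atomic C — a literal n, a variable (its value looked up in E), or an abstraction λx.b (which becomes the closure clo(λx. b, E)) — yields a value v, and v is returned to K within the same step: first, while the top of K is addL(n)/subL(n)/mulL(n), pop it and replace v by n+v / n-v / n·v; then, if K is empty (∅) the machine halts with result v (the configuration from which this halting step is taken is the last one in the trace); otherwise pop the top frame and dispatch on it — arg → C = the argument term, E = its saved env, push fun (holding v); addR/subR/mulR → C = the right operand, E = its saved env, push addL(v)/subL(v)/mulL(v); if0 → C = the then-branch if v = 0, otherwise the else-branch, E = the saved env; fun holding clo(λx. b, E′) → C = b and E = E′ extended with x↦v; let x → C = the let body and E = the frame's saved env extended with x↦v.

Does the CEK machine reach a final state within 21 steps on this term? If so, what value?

0. ⟨C=(let loop = 3 in ((λx. (x x)) (λx. (x x)))); E=∅; K=∅⟩
1. ⟨C=3; E=∅; K=[let loop]⟩
2. ⟨C=((λx. (x x)) (λx. (x x))); E={loop↦3}; K=∅⟩
3. ⟨C=(λx. (x x)); E={loop↦3}; K=[arg]⟩
4. ⟨C=(λx. (x x)); E={loop↦3}; K=[fun]⟩
5. ⟨C=(x x); E={x↦clo(λx. (x x), {loop↦3}), loop↦3}; K=∅⟩
6. ⟨C=x; E={x↦clo(λx. (x x), {loop↦3}), loop↦3}; K=[arg]⟩
7. ⟨C=x; E={x↦clo(λx. (x x), {loop↦3}), loop↦3}; K=[fun]⟩
… configuration repeats with period 3 (steps 5–7 recur indefinitely) …

Answer: DIVERGES (no final state within 21 steps)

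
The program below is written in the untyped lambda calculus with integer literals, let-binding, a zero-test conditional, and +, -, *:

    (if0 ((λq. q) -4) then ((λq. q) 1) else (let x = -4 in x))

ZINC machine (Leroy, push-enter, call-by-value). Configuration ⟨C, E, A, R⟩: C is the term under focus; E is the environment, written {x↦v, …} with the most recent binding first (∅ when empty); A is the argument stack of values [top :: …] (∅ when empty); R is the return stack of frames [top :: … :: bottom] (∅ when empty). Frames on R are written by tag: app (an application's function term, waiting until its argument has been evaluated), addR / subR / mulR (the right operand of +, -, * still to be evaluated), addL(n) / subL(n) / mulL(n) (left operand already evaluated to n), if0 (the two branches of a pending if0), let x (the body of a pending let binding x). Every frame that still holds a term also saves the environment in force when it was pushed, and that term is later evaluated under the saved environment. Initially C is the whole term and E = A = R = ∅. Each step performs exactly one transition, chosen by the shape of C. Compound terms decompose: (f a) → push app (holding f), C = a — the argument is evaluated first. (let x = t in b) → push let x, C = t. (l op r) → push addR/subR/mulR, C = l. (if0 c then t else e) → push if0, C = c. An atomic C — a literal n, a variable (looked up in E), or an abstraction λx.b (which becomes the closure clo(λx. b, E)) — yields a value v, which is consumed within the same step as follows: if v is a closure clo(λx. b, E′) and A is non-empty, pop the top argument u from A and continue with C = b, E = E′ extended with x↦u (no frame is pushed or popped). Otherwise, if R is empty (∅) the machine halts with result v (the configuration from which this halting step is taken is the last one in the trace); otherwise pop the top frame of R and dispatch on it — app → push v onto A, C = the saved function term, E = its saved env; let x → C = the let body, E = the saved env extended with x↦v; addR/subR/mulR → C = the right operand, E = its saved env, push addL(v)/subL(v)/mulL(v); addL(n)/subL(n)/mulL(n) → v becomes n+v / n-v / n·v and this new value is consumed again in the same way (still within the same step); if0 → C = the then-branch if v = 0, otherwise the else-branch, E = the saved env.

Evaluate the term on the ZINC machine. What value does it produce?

step 0: <C=(if0 ((λq. q) -4) then ((λq. q) 1) else (let x = -4 in x)), E=∅, A=∅, R=∅>
step 1: <C=((λq. q) -4), E=∅, A=∅, R=[if0]>
step 2: <C=-4, E=∅, A=∅, R=[app :: if0]>
step 3: <C=(λq. q), E=∅, A=[-4], R=[if0]>
step 4: <C=q, E={q↦-4}, A=∅, R=[if0]>
step 5: <C=(let x = -4 in x), E=∅, A=∅, R=∅>
step 6: <C=-4, E=∅, A=∅, R=[let x]>
step 7: <C=x, E={x↦-4}, A=∅, R=∅>
→ final value -4

Answer: -4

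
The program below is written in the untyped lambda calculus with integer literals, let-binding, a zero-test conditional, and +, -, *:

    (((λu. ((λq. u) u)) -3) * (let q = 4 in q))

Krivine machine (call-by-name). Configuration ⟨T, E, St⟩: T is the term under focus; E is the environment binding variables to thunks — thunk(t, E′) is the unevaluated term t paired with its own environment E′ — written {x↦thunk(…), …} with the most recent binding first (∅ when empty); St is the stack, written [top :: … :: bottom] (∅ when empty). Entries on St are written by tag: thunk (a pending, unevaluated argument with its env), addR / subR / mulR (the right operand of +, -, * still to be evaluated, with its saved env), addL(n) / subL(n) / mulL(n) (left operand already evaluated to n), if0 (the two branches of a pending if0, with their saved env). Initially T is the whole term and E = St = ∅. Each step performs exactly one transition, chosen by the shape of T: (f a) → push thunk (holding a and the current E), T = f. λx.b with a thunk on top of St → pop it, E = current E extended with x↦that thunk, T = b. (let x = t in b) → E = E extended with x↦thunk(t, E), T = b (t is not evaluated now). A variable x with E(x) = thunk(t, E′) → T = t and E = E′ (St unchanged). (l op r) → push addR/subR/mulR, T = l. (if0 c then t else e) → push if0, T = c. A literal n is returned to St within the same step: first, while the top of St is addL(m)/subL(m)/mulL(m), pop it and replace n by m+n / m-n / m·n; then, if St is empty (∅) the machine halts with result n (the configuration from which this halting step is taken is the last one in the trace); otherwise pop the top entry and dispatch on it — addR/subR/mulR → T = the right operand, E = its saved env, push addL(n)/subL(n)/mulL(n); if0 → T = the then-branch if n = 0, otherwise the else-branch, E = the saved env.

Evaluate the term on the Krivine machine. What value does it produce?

[0] <T=(((λu. ((λq. u) u)) -3) * (let q = 4 in q)), E=∅, St=∅>
[1] <T=((λu. ((λq. u) u)) -3), E=∅, St=[mulR]>
[2] <T=(λu. ((λq. u) u)), E=∅, St=[thunk :: mulR]>
[3] <T=((λq. u) u), E={u↦thunk(-3, ∅)}, St=[mulR]>
[4] <T=(λq. u), E={u↦thunk(-3, ∅)}, St=[thunk :: mulR]>
[5] <T=u, E={q↦thunk(u, {u↦thunk(-3, ∅)}), u↦thunk(-3, ∅)}, St=[mulR]>
[6] <T=-3, E=∅, St=[mulR]>
[7] <T=(let q = 4 in q), E=∅, St=[mulL(-3)]>
[8] <T=q, E={q↦thunk(4, ∅)}, St=[mulL(-3)]>
[9] <T=4, E=∅, St=[mulL(-3)]>
→ final value -12

Answer: -12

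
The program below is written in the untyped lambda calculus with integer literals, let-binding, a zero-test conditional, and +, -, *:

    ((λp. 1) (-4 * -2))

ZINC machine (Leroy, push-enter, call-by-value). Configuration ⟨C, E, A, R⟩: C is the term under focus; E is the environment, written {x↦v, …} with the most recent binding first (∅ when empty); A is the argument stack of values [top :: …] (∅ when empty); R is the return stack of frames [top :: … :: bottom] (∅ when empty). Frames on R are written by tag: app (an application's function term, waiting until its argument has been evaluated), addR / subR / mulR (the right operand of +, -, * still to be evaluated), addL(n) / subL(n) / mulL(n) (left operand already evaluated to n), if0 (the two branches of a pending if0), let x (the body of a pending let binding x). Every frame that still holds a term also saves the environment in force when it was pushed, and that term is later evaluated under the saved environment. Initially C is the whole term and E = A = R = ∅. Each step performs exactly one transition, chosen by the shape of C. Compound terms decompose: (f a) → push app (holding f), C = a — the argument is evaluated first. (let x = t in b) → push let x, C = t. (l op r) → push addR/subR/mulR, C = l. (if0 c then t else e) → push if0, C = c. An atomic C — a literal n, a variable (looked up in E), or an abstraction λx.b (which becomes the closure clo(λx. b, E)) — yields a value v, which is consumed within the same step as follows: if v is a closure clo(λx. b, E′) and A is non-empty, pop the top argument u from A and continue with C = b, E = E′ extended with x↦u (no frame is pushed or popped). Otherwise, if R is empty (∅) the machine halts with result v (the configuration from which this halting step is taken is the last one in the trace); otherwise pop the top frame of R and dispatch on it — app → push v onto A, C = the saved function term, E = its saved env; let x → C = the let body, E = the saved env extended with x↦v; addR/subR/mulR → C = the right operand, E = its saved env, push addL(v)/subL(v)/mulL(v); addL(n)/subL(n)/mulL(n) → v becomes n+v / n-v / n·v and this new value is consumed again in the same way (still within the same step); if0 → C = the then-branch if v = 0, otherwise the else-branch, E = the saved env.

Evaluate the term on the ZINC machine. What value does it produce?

Answer: 1

Derivation:
[0] ⟨C=((λp. 1) (-4 * -2)); E=∅; A=∅; R=∅⟩
[1] ⟨C=(-4 * -2); E=∅; A=∅; R=[app]⟩
[2] ⟨C=-4; E=∅; A=∅; R=[mulR :: app]⟩
[3] ⟨C=-2; E=∅; A=∅; R=[mulL(-4) :: app]⟩
[4] ⟨C=(λp. 1); E=∅; A=[8]; R=∅⟩
[5] ⟨C=1; E={p↦8}; A=∅; R=∅⟩
→ final value 1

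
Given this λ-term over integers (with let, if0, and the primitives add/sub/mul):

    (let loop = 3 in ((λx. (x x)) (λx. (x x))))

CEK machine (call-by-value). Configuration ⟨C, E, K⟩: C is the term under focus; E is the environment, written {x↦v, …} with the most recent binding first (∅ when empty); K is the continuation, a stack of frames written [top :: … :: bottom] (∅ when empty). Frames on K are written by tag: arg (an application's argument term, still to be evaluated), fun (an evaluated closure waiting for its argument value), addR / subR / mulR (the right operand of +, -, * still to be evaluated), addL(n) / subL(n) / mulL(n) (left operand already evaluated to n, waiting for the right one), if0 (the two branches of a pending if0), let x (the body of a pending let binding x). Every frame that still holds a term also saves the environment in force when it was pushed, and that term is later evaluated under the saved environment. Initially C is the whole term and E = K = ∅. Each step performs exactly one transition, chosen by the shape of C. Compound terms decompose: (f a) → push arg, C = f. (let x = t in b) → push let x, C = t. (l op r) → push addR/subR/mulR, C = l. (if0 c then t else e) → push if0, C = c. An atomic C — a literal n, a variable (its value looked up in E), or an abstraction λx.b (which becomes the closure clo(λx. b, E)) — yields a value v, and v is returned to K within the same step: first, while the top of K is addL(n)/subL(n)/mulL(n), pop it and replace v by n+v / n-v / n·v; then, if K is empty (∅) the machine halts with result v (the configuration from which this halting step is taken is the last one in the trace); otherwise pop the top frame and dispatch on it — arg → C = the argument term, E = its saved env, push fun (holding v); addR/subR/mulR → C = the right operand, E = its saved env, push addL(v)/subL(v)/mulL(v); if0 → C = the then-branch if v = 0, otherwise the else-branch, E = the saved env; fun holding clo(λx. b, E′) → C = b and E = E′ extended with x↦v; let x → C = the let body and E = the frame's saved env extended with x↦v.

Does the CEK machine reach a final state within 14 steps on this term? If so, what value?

Answer: DIVERGES (no final state within 14 steps)

Derivation:
step 0: <C=(let loop = 3 in ((λx. (x x)) (λx. (x x)))), E=∅, K=∅>
step 1: <C=3, E=∅, K=[let loop]>
step 2: <C=((λx. (x x)) (λx. (x x))), E={loop↦3}, K=∅>
step 3: <C=(λx. (x x)), E={loop↦3}, K=[arg]>
step 4: <C=(λx. (x x)), E={loop↦3}, K=[fun]>
step 5: <C=(x x), E={x↦clo(λx. (x x), {loop↦3}), loop↦3}, K=∅>
step 6: <C=x, E={x↦clo(λx. (x x), {loop↦3}), loop↦3}, K=[arg]>
step 7: <C=x, E={x↦clo(λx. (x x), {loop↦3}), loop↦3}, K=[fun]>
… configuration repeats with period 3 (steps 5–7 recur indefinitely) …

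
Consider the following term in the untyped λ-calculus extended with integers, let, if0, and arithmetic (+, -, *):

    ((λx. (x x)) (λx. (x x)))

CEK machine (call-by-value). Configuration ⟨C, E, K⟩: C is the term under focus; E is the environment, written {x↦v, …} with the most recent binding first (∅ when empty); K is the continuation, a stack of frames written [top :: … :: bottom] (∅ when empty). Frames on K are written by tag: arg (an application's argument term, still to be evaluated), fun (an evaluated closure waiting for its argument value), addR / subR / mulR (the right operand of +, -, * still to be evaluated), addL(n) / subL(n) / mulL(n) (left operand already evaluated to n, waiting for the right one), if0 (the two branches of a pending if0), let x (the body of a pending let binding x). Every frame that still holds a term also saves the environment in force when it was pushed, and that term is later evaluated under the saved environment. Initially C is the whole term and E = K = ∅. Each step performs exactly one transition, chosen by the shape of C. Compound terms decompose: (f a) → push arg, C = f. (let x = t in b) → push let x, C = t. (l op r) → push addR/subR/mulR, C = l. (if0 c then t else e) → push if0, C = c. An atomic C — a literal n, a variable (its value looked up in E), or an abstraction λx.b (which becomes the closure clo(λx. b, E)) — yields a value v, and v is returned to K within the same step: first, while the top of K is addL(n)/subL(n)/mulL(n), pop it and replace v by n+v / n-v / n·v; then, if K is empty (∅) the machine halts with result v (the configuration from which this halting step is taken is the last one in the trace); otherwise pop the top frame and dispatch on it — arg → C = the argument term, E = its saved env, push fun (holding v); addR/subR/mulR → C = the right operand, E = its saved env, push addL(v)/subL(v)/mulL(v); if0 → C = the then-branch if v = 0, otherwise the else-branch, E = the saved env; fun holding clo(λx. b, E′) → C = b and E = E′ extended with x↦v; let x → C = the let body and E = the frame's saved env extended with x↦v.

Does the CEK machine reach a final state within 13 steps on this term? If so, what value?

step 0: ⟨C=((λx. (x x)) (λx. (x x))); E=∅; K=∅⟩
step 1: ⟨C=(λx. (x x)); E=∅; K=[arg]⟩
step 2: ⟨C=(λx. (x x)); E=∅; K=[fun]⟩
step 3: ⟨C=(x x); E={x↦clo(λx. (x x), ∅)}; K=∅⟩
step 4: ⟨C=x; E={x↦clo(λx. (x x), ∅)}; K=[arg]⟩
step 5: ⟨C=x; E={x↦clo(λx. (x x), ∅)}; K=[fun]⟩
… configuration repeats with period 3 (steps 3–5 recur indefinitely) …

Answer: DIVERGES (no final state within 13 steps)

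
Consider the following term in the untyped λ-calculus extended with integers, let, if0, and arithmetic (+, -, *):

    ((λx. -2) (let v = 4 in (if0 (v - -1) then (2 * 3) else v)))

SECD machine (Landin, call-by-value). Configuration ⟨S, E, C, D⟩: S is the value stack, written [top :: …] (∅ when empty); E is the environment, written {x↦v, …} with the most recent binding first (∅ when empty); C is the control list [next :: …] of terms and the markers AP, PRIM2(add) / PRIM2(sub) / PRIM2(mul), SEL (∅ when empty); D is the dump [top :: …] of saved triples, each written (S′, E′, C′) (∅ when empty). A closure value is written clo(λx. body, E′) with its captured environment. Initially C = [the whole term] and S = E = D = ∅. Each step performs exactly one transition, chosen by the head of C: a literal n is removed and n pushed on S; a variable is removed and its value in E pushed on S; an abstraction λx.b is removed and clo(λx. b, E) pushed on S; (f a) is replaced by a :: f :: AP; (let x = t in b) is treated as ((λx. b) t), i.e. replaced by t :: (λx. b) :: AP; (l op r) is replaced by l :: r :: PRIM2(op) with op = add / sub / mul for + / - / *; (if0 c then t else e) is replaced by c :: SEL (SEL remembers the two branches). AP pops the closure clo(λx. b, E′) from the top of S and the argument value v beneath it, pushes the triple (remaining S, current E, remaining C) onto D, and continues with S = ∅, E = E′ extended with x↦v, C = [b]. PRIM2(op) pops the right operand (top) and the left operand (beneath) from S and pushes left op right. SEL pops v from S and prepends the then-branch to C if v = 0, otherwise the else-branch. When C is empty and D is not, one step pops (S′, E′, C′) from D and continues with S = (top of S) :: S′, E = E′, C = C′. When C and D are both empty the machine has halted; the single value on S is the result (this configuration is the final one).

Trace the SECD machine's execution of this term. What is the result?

Answer: -2

Machine steps:
0. ⟨S=∅; E=∅; C=[((λx. -2) (let v = 4 in (if0 (v - -1) then (2 * 3) else v)))]; D=∅⟩
1. ⟨S=∅; E=∅; C=[(let v = 4 in (if0 (v - -1) then (2 * 3) else v)) :: (λx. -2) :: AP]; D=∅⟩
2. ⟨S=∅; E=∅; C=[4 :: (λv. (if0 (v - -1) then (2 * 3) else v)) :: AP :: (λx. -2) :: AP]; D=∅⟩
3. ⟨S=[4]; E=∅; C=[(λv. (if0 (v - -1) then (2 * 3) else v)) :: AP :: (λx. -2) :: AP]; D=∅⟩
4. ⟨S=[clo(λv. (if0 (v - -1) then (2 * 3) else v), ∅) :: 4]; E=∅; C=[AP :: (λx. -2) :: AP]; D=∅⟩
5. ⟨S=∅; E={v↦4}; C=[(if0 (v - -1) then (2 * 3) else v)]; D=[(∅, ∅, [(λx. -2) :: AP])]⟩
6. ⟨S=∅; E={v↦4}; C=[(v - -1) :: SEL]; D=[(∅, ∅, [(λx. -2) :: AP])]⟩
7. ⟨S=∅; E={v↦4}; C=[v :: -1 :: PRIM2(sub) :: SEL]; D=[(∅, ∅, [(λx. -2) :: AP])]⟩
8. ⟨S=[4]; E={v↦4}; C=[-1 :: PRIM2(sub) :: SEL]; D=[(∅, ∅, [(λx. -2) :: AP])]⟩
9. ⟨S=[-1 :: 4]; E={v↦4}; C=[PRIM2(sub) :: SEL]; D=[(∅, ∅, [(λx. -2) :: AP])]⟩
10. ⟨S=[5]; E={v↦4}; C=[SEL]; D=[(∅, ∅, [(λx. -2) :: AP])]⟩
11. ⟨S=∅; E={v↦4}; C=[v]; D=[(∅, ∅, [(λx. -2) :: AP])]⟩
12. ⟨S=[4]; E={v↦4}; C=∅; D=[(∅, ∅, [(λx. -2) :: AP])]⟩
13. ⟨S=[4]; E=∅; C=[(λx. -2) :: AP]; D=∅⟩
14. ⟨S=[clo(λx. -2, ∅) :: 4]; E=∅; C=[AP]; D=∅⟩
15. ⟨S=∅; E={x↦4}; C=[-2]; D=[(∅, ∅, ∅)]⟩
16. ⟨S=[-2]; E={x↦4}; C=∅; D=[(∅, ∅, ∅)]⟩
17. ⟨S=[-2]; E=∅; C=∅; D=∅⟩
→ final value -2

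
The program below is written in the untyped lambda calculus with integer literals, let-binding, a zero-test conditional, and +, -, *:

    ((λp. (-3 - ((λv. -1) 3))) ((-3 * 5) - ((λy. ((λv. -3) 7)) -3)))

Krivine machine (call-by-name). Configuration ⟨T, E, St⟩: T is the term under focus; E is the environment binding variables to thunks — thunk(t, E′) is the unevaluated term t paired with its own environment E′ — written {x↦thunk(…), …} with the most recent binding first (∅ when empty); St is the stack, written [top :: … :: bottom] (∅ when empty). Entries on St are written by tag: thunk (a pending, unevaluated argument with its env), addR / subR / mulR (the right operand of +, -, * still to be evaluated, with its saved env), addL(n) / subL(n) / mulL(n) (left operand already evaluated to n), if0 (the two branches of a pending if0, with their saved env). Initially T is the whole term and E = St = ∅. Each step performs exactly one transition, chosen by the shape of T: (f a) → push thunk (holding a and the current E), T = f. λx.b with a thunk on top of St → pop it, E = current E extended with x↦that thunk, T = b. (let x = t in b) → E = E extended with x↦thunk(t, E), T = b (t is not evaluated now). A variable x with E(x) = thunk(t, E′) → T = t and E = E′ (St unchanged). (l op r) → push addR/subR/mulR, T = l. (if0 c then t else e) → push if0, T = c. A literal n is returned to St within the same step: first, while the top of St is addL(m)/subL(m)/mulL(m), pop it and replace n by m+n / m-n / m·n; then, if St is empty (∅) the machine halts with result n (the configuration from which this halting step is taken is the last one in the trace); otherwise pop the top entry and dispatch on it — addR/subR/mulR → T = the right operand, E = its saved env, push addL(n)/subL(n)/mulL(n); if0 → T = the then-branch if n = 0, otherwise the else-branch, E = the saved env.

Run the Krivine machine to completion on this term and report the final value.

[0] <T=((λp. (-3 - ((λv. -1) 3))) ((-3 * 5) - ((λy. ((λv. -3) 7)) -3))), E=∅, St=∅>
[1] <T=(λp. (-3 - ((λv. -1) 3))), E=∅, St=[thunk]>
[2] <T=(-3 - ((λv. -1) 3)), E={p↦thunk(((-3 * 5) - ((λy. ((λv. -3) 7)) -3)), ∅)}, St=∅>
[3] <T=-3, E={p↦thunk(((-3 * 5) - ((λy. ((λv. -3) 7)) -3)), ∅)}, St=[subR]>
[4] <T=((λv. -1) 3), E={p↦thunk(((-3 * 5) - ((λy. ((λv. -3) 7)) -3)), ∅)}, St=[subL(-3)]>
[5] <T=(λv. -1), E={p↦thunk(((-3 * 5) - ((λy. ((λv. -3) 7)) -3)), ∅)}, St=[thunk :: subL(-3)]>
[6] <T=-1, E={v↦thunk(3, {p↦thunk(((-3 * 5) - ((λy. ((λv. -3) 7)) -3)), ∅)}), p↦thunk(((-3 * 5) - ((λy. ((λv. -3) 7)) -3)), ∅)}, St=[subL(-3)]>
→ final value -2

Answer: -2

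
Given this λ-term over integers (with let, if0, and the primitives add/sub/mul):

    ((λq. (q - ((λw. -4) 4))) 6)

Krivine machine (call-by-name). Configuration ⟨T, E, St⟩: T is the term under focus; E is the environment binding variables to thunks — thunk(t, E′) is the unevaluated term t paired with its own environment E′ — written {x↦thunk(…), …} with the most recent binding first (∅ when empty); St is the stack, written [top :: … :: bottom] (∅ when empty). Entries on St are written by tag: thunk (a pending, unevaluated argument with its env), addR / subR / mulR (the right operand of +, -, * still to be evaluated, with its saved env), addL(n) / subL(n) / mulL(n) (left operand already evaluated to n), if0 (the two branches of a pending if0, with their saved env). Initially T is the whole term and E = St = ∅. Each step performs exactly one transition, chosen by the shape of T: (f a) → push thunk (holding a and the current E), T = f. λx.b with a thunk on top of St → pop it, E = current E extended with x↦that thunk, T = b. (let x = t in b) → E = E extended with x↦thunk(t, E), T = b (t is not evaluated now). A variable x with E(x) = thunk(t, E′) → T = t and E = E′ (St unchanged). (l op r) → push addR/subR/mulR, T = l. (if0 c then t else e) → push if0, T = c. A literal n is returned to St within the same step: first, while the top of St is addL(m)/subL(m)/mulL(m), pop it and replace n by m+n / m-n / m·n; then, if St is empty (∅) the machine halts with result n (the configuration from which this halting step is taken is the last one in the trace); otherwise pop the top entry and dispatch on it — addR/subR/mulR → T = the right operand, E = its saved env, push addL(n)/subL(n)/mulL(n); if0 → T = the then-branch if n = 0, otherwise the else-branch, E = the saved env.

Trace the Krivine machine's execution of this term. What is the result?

step 0: [T=((λq. (q - ((λw. -4) 4))) 6) | E=∅ | St=∅]
step 1: [T=(λq. (q - ((λw. -4) 4))) | E=∅ | St=[thunk]]
step 2: [T=(q - ((λw. -4) 4)) | E={q↦thunk(6, ∅)} | St=∅]
step 3: [T=q | E={q↦thunk(6, ∅)} | St=[subR]]
step 4: [T=6 | E=∅ | St=[subR]]
step 5: [T=((λw. -4) 4) | E={q↦thunk(6, ∅)} | St=[subL(6)]]
step 6: [T=(λw. -4) | E={q↦thunk(6, ∅)} | St=[thunk :: subL(6)]]
step 7: [T=-4 | E={w↦thunk(4, {q↦thunk(6, ∅)}), q↦thunk(6, ∅)} | St=[subL(6)]]
→ final value 10

Answer: 10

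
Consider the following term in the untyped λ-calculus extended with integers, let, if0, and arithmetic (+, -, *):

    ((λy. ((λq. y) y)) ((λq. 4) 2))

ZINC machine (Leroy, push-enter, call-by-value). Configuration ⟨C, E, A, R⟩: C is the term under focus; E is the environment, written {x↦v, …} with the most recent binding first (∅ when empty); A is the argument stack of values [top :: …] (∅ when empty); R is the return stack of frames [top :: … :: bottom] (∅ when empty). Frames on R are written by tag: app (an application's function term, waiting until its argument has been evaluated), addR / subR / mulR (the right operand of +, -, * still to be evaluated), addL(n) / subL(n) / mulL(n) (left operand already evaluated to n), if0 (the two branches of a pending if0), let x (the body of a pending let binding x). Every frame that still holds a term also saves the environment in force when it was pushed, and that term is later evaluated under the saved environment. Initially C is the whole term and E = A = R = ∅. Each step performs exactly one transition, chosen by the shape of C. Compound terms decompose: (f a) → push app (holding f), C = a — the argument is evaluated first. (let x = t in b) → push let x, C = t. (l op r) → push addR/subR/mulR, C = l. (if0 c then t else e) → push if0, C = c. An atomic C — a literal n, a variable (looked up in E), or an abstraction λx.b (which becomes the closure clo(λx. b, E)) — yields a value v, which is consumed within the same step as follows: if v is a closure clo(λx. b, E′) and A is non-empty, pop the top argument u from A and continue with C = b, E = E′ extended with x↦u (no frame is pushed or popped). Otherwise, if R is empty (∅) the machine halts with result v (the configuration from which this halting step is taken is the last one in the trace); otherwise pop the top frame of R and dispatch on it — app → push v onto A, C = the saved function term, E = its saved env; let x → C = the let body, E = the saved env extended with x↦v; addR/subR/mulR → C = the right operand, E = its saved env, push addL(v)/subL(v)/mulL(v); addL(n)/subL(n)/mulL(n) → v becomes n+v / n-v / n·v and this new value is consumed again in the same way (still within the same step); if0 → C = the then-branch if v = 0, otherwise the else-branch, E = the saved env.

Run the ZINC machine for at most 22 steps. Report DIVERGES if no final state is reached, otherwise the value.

Answer: 4

Derivation:
0. ⟨C=((λy. ((λq. y) y)) ((λq. 4) 2)); E=∅; A=∅; R=∅⟩
1. ⟨C=((λq. 4) 2); E=∅; A=∅; R=[app]⟩
2. ⟨C=2; E=∅; A=∅; R=[app :: app]⟩
3. ⟨C=(λq. 4); E=∅; A=[2]; R=[app]⟩
4. ⟨C=4; E={q↦2}; A=∅; R=[app]⟩
5. ⟨C=(λy. ((λq. y) y)); E=∅; A=[4]; R=∅⟩
6. ⟨C=((λq. y) y); E={y↦4}; A=∅; R=∅⟩
7. ⟨C=y; E={y↦4}; A=∅; R=[app]⟩
8. ⟨C=(λq. y); E={y↦4}; A=[4]; R=∅⟩
9. ⟨C=y; E={q↦4, y↦4}; A=∅; R=∅⟩
→ final value 4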